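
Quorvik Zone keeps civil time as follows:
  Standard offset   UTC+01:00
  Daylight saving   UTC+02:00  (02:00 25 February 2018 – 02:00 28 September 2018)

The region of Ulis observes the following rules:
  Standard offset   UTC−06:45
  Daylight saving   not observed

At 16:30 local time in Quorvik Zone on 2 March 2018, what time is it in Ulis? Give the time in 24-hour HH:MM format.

07:45

2 March 2018 falls between 25 February and 28 September, so daylight saving is in effect and Quorvik Zone is at UTC+02:00.
16:30 Quorvik Zone − 2h = 14:30 UTC.
Ulis has no daylight saving, so its offset is UTC−06:45 year-round.
14:30 UTC − 6h45m = 07:45 Ulis.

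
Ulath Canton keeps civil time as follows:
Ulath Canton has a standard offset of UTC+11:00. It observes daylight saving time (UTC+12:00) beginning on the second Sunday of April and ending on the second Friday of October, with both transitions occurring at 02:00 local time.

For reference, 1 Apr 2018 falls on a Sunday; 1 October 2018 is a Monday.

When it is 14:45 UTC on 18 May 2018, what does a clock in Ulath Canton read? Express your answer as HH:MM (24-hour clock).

02:45

1 April 2018 is a Sunday, so the first Sunday is April 1 and the second is April 8.
1 October 2018 is a Monday, so the first Friday is October 5 and the second is October 12.
At the standard offset (UTC+11:00), 14:45 UTC + 11h = 01:45 Ulath Canton standard time (rolling into the next day, 19 May 2018).
Daylight saving runs 8 April – 12 October; the standard-time date in Ulath Canton, 19 May 2018, is inside that window, so Ulath Canton is at UTC+12:00.
14:45 UTC + 12h = 02:45 local (rolling into the next day, 19 May 2018).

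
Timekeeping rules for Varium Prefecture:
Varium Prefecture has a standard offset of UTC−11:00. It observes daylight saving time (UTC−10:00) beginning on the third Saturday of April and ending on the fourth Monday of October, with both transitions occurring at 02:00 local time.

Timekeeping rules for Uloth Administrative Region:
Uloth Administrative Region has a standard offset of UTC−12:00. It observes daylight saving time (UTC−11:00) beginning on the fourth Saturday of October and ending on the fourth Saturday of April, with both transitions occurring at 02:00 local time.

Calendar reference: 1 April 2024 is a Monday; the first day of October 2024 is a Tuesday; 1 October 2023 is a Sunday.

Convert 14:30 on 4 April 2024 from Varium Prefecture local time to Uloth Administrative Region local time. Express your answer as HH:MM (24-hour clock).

14:30

1 April 2024 is a Monday, so the first Saturday is April 6 and the third is April 20.
1 October 2024 is a Tuesday, so the first Monday is October 7 and the fourth is October 28.
Daylight saving runs 20 April – 28 October; 4 April 2024 is outside that window, so Varium Prefecture is on standard time at UTC−11:00.
14:30 Varium Prefecture + 11h = 01:30 UTC (rolling into the next day, 5 April 2024).
1 October 2023 is a Sunday, so the first Saturday is October 7 and the fourth is October 28.
1 April 2024 is a Monday, so the first Saturday is April 6 and the fourth is April 27.
At the standard offset (UTC−12:00), 01:30 UTC − 12h = 13:30 Uloth Administrative Region standard time (rolling into the previous day, 4 April 2024).
The standard-time date in Uloth Administrative Region, 4 April 2024, falls between 28 October 2023 and 27 April 2024, so daylight saving is in effect and Uloth Administrative Region is at UTC−11:00.
01:30 UTC − 11h = 14:30 Uloth Administrative Region (rolling into the previous day, 4 April 2024).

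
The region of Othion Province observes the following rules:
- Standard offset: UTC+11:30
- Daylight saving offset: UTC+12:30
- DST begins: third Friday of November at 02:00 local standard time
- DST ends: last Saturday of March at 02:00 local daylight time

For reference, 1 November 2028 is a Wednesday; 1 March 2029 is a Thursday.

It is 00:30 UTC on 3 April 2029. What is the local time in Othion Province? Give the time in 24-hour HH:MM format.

1 November 2028 is a Wednesday, so the first Friday is November 3 and the third is November 17.
1 March 2029 is a Thursday, so Saturdays fall on 3, 10, 17, 24, 31; the last is March 31.
At the standard offset (UTC+11:30), 00:30 UTC + 11h30m = 12:00 Othion Province standard time.
The standard-time date in Othion Province, 3 April 2029, is outside the daylight-saving period (17 November 2028 – 31 March 2029), so Othion Province is on standard time, UTC+11:30.
00:30 UTC + 11h30m = 12:00 local.

12:00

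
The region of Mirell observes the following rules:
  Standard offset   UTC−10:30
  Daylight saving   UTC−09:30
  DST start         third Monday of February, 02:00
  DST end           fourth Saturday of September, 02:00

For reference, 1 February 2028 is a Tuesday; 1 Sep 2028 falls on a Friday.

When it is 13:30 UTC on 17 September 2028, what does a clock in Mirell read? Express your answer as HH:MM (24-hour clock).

04:00

1 February 2028 is a Tuesday, so the first Monday is February 7 and the third is February 21.
1 September 2028 is a Friday, so the first Saturday is September 2 and the fourth is September 23.
At the standard offset (UTC−10:30), 13:30 UTC − 10h30m = 03:00 Mirell standard time.
The standard-time date in Mirell, 17 September 2028, falls between 21 February and 23 September, so daylight saving is in effect and Mirell is at UTC−09:30.
13:30 UTC − 9h30m = 04:00 local.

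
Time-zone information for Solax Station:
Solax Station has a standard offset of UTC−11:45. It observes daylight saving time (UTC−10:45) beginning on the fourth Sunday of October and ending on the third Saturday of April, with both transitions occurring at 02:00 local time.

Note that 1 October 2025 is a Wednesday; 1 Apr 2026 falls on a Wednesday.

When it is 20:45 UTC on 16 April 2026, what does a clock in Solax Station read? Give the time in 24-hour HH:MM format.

1 October 2025 is a Wednesday, so the first Sunday is October 5 and the fourth is October 26.
1 April 2026 is a Wednesday, so the first Saturday is April 4 and the third is April 18.
At the standard offset (UTC−11:45), 20:45 UTC − 11h45m = 09:00 Solax Station standard time.
The standard-time date in Solax Station, 16 April 2026, falls between 26 October 2025 and 18 April 2026, so daylight saving is in effect and Solax Station is at UTC−10:45.
20:45 UTC − 10h45m = 10:00 local.

10:00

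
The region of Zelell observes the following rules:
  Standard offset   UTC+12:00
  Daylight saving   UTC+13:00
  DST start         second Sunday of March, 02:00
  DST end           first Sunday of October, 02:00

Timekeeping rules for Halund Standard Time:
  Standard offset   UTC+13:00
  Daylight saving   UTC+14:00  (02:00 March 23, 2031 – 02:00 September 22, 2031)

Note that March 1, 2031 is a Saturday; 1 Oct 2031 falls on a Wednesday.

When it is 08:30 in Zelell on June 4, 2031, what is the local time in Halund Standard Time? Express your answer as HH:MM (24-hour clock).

1 March 2031 is a Saturday, so the first Sunday is March 2 and the second is March 9.
1 October 2031 is a Wednesday, so the first Sunday is October 5.
Daylight saving runs 9 March – 5 October; June 4, 2031 is inside that window, so Zelell is at UTC+13:00.
08:30 Zelell − 13h = 19:30 UTC (rolling into the previous day, 3 June 2031).
At the standard offset (UTC+13:00), 19:30 UTC + 13h = 08:30 Halund Standard Time standard time (rolling into the next day, 4 June 2031).
The standard-time date in Halund Standard Time, June 4, 2031, falls between 23 March and 22 September, so daylight saving is in effect and Halund Standard Time is at UTC+14:00.
19:30 UTC + 14h = 09:30 Halund Standard Time (rolling into the next day, 4 June 2031).

09:30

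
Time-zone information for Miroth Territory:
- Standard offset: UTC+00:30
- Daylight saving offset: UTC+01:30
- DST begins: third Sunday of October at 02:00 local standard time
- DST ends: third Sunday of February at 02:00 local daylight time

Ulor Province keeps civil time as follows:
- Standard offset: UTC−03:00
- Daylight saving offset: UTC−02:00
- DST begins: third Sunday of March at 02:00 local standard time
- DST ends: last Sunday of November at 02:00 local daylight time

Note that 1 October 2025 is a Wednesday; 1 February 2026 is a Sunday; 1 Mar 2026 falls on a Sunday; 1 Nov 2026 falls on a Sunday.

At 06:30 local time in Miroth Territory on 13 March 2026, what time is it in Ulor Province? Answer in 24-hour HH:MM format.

03:00

1 October 2025 is a Wednesday, so the first Sunday is October 5 and the third is October 19.
1 February 2026 is a Sunday, so the first Sunday is February 1 and the third is February 15.
13 March 2026 does not fall between 19 October 2025 and 15 February 2026, so daylight saving is not in effect and Miroth Territory is at UTC+00:30.
06:30 Miroth Territory − 0h30m = 06:00 UTC.
1 March 2026 is a Sunday, so the first Sunday is March 1 and the third is March 15.
1 November 2026 is a Sunday, so Sundays fall on 1, 8, 15, 22, 29; the last is November 29.
At the standard offset (UTC−03:00), 06:00 UTC − 3h = 03:00 Ulor Province standard time.
The standard-time date in Ulor Province, 13 March 2026, is outside the daylight-saving period (15 March – 29 November), so Ulor Province is on standard time, UTC−03:00.
06:00 UTC − 3h = 03:00 Ulor Province.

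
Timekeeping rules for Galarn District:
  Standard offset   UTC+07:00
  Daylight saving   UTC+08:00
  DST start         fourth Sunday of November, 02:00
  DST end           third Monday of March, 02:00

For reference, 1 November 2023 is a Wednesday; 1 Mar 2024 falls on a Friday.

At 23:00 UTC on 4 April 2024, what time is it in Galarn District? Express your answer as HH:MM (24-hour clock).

06:00

1 November 2023 is a Wednesday, so the first Sunday is November 5 and the fourth is November 26.
1 March 2024 is a Friday, so the first Monday is March 4 and the third is March 18.
At the standard offset (UTC+07:00), 23:00 UTC + 7h = 06:00 Galarn District standard time (rolling into the next day, 5 April 2024).
The standard-time date in Galarn District, 5 April 2024, does not fall between 26 November 2023 and 18 March 2024, so daylight saving is not in effect and Galarn District is at UTC+07:00.
23:00 UTC + 7h = 06:00 local (rolling into the next day, 5 April 2024).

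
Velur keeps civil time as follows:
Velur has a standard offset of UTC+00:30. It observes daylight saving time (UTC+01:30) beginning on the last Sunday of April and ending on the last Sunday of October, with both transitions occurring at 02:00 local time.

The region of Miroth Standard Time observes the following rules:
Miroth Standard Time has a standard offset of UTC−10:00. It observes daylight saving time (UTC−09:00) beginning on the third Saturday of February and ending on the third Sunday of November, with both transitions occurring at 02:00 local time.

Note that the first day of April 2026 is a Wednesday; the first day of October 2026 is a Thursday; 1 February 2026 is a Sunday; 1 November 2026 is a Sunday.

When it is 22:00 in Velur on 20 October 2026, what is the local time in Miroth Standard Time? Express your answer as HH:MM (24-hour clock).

1 April 2026 is a Wednesday, so Sundays fall on 5, 12, 19, 26; the last is April 26.
1 October 2026 is a Thursday, so Sundays fall on 4, 11, 18, 25; the last is October 25.
20 October 2026 lies within the daylight-saving period (26 April – 25 October), so Velur is on daylight time, UTC+01:30.
22:00 Velur − 1h30m = 20:30 UTC.
1 February 2026 is a Sunday, so the first Saturday is February 7 and the third is February 21.
1 November 2026 is a Sunday, so the first Sunday is November 1 and the third is November 15.
At the standard offset (UTC−10:00), 20:30 UTC − 10h = 10:30 Miroth Standard Time standard time.
The standard-time date in Miroth Standard Time, 20 October 2026, lies within the daylight-saving period (21 February – 15 November), so Miroth Standard Time is on daylight time, UTC−09:00.
20:30 UTC − 9h = 11:30 Miroth Standard Time.

11:30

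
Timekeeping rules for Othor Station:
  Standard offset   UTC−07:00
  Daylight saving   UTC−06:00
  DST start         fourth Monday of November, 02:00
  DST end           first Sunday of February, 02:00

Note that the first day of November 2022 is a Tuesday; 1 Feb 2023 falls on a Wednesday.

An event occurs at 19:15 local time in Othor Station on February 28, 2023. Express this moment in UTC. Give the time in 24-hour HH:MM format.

1 November 2022 is a Tuesday, so the first Monday is November 7 and the fourth is November 28.
1 February 2023 is a Wednesday, so the first Sunday is February 5.
February 28, 2023 does not fall between 28 November 2022 and 5 February 2023, so daylight saving is not in effect and Othor Station is at UTC−07:00.
19:15 local + 7h = 02:15 UTC (rolling into the next day, 1 March 2023).

02:15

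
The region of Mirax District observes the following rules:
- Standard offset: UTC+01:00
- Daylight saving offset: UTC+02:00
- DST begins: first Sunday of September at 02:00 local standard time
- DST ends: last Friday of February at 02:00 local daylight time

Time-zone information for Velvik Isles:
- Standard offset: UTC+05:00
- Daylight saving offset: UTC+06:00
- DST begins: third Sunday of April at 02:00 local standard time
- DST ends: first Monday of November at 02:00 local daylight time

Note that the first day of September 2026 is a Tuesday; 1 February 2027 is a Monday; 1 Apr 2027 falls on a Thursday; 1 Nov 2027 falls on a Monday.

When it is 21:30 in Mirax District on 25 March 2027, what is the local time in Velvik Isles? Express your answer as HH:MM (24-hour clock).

1 September 2026 is a Tuesday, so the first Sunday is September 6.
1 February 2027 is a Monday, so Fridays fall on 5, 12, 19, 26; the last is February 26.
25 March 2027 does not fall between 6 September 2026 and 26 February 2027, so daylight saving is not in effect and Mirax District is at UTC+01:00.
21:30 Mirax District − 1h = 20:30 UTC.
1 April 2027 is a Thursday, so the first Sunday is April 4 and the third is April 18.
1 November 2027 is a Monday, so the first Monday is November 1.
At the standard offset (UTC+05:00), 20:30 UTC + 5h = 01:30 Velvik Isles standard time (rolling into the next day, 26 March 2027).
The standard-time date in Velvik Isles, 26 March 2027, does not fall between 18 April and 1 November, so daylight saving is not in effect and Velvik Isles is at UTC+05:00.
20:30 UTC + 5h = 01:30 Velvik Isles (rolling into the next day, 26 March 2027).

01:30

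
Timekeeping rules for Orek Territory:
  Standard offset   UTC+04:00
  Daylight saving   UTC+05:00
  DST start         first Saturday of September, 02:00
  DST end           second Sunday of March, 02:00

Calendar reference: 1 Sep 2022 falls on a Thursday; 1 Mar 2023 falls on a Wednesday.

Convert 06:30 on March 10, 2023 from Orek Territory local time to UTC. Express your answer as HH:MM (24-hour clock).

01:30

1 September 2022 is a Thursday, so the first Saturday is September 3.
1 March 2023 is a Wednesday, so the first Sunday is March 5 and the second is March 12.
March 10, 2023 falls between 3 September 2022 and 12 March 2023, so daylight saving is in effect and Orek Territory is at UTC+05:00.
06:30 local − 5h = 01:30 UTC.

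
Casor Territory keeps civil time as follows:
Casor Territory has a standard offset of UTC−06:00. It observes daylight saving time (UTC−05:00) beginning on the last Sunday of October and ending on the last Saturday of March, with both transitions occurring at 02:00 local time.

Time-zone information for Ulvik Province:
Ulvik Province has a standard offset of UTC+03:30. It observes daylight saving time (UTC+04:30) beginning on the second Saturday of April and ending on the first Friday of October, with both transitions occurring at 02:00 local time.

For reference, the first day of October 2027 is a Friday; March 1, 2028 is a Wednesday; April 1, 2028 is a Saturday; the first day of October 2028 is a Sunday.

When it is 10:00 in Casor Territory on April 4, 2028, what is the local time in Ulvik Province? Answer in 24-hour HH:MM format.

19:30

1 October 2027 is a Friday, so Sundays fall on 3, 10, 17, 24, 31; the last is October 31.
1 March 2028 is a Wednesday, so Saturdays fall on 4, 11, 18, 25; the last is March 25.
April 4, 2028 is outside the daylight-saving period (31 October 2027 – 25 March 2028), so Casor Territory is on standard time, UTC−06:00.
10:00 Casor Territory + 6h = 16:00 UTC.
1 April 2028 is a Saturday, so the first Saturday is April 1 and the second is April 8.
1 October 2028 is a Sunday, so the first Friday is October 6.
At the standard offset (UTC+03:30), 16:00 UTC + 3h30m = 19:30 Ulvik Province standard time.
Daylight saving runs 8 April – 6 October; the standard-time date in Ulvik Province, April 4, 2028, is outside that window, so Ulvik Province is on standard time at UTC+03:30.
16:00 UTC + 3h30m = 19:30 Ulvik Province.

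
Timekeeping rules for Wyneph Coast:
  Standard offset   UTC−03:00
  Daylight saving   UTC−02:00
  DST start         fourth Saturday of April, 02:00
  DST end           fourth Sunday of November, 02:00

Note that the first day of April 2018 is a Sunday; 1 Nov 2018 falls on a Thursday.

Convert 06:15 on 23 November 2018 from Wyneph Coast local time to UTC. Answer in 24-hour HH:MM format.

1 April 2018 is a Sunday, so the first Saturday is April 7 and the fourth is April 28.
1 November 2018 is a Thursday, so the first Sunday is November 4 and the fourth is November 25.
23 November 2018 lies within the daylight-saving period (28 April – 25 November), so Wyneph Coast is on daylight time, UTC−02:00.
06:15 local + 2h = 08:15 UTC.

08:15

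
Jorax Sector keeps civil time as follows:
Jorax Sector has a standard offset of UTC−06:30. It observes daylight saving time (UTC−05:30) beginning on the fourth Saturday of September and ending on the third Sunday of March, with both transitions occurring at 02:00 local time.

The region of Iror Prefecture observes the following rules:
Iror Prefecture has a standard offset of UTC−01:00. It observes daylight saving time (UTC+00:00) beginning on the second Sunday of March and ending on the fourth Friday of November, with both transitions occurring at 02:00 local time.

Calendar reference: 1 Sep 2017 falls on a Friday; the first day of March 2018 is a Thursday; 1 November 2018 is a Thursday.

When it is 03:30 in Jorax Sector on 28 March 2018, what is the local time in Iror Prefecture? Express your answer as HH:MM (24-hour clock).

1 September 2017 is a Friday, so the first Saturday is September 2 and the fourth is September 23.
1 March 2018 is a Thursday, so the first Sunday is March 4 and the third is March 18.
28 March 2018 is outside the daylight-saving period (23 September 2017 – 18 March 2018), so Jorax Sector is on standard time, UTC−06:30.
03:30 Jorax Sector + 6h30m = 10:00 UTC.
1 March 2018 is a Thursday, so the first Sunday is March 4 and the second is March 11.
1 November 2018 is a Thursday, so the first Friday is November 2 and the fourth is November 23.
At the standard offset (UTC−01:00), 10:00 UTC − 1h = 09:00 Iror Prefecture standard time.
Daylight saving runs 11 March – 23 November; the standard-time date in Iror Prefecture, 28 March 2018, is inside that window, so Iror Prefecture is at UTC+00:00.
10:00 UTC + 0h = 10:00 Iror Prefecture.

10:00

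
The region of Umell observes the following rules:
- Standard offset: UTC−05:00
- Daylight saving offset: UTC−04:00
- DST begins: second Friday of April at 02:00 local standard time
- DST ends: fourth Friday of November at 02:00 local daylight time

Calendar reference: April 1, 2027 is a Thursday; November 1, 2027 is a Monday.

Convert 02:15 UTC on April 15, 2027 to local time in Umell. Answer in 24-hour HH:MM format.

1 April 2027 is a Thursday, so the first Friday is April 2 and the second is April 9.
1 November 2027 is a Monday, so the first Friday is November 5 and the fourth is November 26.
At the standard offset (UTC−05:00), 02:15 UTC − 5h = 21:15 Umell standard time (rolling into the previous day, 14 April 2027).
Daylight saving runs 9 April – 26 November; the standard-time date in Umell, April 14, 2027, is inside that window, so Umell is at UTC−04:00.
02:15 UTC − 4h = 22:15 local (rolling into the previous day, 14 April 2027).

22:15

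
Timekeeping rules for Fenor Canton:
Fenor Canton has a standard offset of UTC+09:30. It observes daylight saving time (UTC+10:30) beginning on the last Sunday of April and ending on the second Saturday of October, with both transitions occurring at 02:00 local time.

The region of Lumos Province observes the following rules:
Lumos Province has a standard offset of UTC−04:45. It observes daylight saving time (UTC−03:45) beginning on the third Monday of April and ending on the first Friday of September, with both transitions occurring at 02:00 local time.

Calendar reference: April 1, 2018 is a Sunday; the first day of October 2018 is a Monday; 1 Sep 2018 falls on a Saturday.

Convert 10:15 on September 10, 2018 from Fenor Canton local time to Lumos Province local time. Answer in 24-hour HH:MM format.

1 April 2018 is a Sunday, so Sundays fall on 1, 8, 15, 22, 29; the last is April 29.
1 October 2018 is a Monday, so the first Saturday is October 6 and the second is October 13.
Daylight saving runs 29 April – 13 October; September 10, 2018 is inside that window, so Fenor Canton is at UTC+10:30.
10:15 Fenor Canton − 10h30m = 23:45 UTC (rolling into the previous day, 9 September 2018).
1 April 2018 is a Sunday, so the first Monday is April 2 and the third is April 16.
1 September 2018 is a Saturday, so the first Friday is September 7.
At the standard offset (UTC−04:45), 23:45 UTC − 4h45m = 19:00 Lumos Province standard time.
The standard-time date in Lumos Province, September 9, 2018, is outside the daylight-saving period (16 April – 7 September), so Lumos Province is on standard time, UTC−04:45.
23:45 UTC − 4h45m = 19:00 Lumos Province.

19:00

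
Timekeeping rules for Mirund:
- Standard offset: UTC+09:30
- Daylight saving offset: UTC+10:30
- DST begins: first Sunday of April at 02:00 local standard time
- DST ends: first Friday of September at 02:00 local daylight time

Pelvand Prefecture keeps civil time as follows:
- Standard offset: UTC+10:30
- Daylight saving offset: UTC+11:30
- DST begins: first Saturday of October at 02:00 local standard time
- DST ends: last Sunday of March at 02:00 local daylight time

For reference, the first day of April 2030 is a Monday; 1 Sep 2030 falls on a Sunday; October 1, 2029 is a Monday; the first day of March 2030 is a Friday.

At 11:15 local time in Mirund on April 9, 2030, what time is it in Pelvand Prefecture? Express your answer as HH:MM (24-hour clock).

11:15

1 April 2030 is a Monday, so the first Sunday is April 7.
1 September 2030 is a Sunday, so the first Friday is September 6.
April 9, 2030 lies within the daylight-saving period (7 April – 6 September), so Mirund is on daylight time, UTC+10:30.
11:15 Mirund − 10h30m = 00:45 UTC.
1 October 2029 is a Monday, so the first Saturday is October 6.
1 March 2030 is a Friday, so Sundays fall on 3, 10, 17, 24, 31; the last is March 31.
At the standard offset (UTC+10:30), 00:45 UTC + 10h30m = 11:15 Pelvand Prefecture standard time.
The standard-time date in Pelvand Prefecture, April 9, 2030, is outside the daylight-saving period (6 October 2029 – 31 March 2030), so Pelvand Prefecture is on standard time, UTC+10:30.
00:45 UTC + 10h30m = 11:15 Pelvand Prefecture.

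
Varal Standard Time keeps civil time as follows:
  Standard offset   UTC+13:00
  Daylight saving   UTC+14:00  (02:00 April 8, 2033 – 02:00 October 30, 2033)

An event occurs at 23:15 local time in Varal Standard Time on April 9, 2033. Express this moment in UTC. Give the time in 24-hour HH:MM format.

09:15

Daylight saving runs 8 April – 30 October; April 9, 2033 is inside that window, so Varal Standard Time is at UTC+14:00.
23:15 local − 14h = 09:15 UTC.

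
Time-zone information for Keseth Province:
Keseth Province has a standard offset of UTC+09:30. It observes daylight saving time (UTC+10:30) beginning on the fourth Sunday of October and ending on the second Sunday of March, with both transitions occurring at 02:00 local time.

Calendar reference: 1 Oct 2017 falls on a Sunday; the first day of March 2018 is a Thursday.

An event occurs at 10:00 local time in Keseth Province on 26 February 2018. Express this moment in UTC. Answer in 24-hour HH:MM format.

1 October 2017 is a Sunday, so the first Sunday is October 1 and the fourth is October 22.
1 March 2018 is a Thursday, so the first Sunday is March 4 and the second is March 11.
26 February 2018 lies within the daylight-saving period (22 October 2017 – 11 March 2018), so Keseth Province is on daylight time, UTC+10:30.
10:00 local − 10h30m = 23:30 UTC (rolling into the previous day, 25 February 2018).

23:30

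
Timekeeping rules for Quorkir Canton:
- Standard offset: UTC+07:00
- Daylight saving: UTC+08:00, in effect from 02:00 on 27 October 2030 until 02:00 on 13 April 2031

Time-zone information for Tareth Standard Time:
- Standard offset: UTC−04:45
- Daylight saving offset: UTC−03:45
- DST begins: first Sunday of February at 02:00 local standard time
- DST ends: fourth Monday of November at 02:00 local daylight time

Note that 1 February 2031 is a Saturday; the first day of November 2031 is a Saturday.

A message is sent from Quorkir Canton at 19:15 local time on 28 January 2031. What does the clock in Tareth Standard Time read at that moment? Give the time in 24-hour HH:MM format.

Daylight saving runs 27 October 2030 – 13 April 2031; 28 January 2031 is inside that window, so Quorkir Canton is at UTC+08:00.
19:15 Quorkir Canton − 8h = 11:15 UTC.
1 February 2031 is a Saturday, so the first Sunday is February 2.
1 November 2031 is a Saturday, so the first Monday is November 3 and the fourth is November 24.
At the standard offset (UTC−04:45), 11:15 UTC − 4h45m = 06:30 Tareth Standard Time standard time.
Daylight saving runs 2 February – 24 November; the standard-time date in Tareth Standard Time, 28 January 2031, is outside that window, so Tareth Standard Time is on standard time at UTC−04:45.
11:15 UTC − 4h45m = 06:30 Tareth Standard Time.

06:30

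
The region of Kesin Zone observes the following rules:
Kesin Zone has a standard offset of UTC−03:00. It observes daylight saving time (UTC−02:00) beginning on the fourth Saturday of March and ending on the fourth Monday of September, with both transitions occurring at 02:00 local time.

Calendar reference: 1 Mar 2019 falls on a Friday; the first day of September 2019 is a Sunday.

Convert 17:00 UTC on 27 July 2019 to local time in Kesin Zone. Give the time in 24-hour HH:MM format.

1 March 2019 is a Friday, so the first Saturday is March 2 and the fourth is March 23.
1 September 2019 is a Sunday, so the first Monday is September 2 and the fourth is September 23.
At the standard offset (UTC−03:00), 17:00 UTC − 3h = 14:00 Kesin Zone standard time.
The standard-time date in Kesin Zone, 27 July 2019, lies within the daylight-saving period (23 March – 23 September), so Kesin Zone is on daylight time, UTC−02:00.
17:00 UTC − 2h = 15:00 local.

15:00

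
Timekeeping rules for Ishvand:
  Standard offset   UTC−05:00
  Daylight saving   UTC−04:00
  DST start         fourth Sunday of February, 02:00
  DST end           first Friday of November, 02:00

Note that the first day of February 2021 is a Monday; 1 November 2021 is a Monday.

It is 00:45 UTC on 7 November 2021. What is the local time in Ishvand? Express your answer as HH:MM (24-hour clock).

1 February 2021 is a Monday, so the first Sunday is February 7 and the fourth is February 28.
1 November 2021 is a Monday, so the first Friday is November 5.
At the standard offset (UTC−05:00), 00:45 UTC − 5h = 19:45 Ishvand standard time (rolling into the previous day, 6 November 2021).
The standard-time date in Ishvand, 6 November 2021, does not fall between 28 February and 5 November, so daylight saving is not in effect and Ishvand is at UTC−05:00.
00:45 UTC − 5h = 19:45 local (rolling into the previous day, 6 November 2021).

19:45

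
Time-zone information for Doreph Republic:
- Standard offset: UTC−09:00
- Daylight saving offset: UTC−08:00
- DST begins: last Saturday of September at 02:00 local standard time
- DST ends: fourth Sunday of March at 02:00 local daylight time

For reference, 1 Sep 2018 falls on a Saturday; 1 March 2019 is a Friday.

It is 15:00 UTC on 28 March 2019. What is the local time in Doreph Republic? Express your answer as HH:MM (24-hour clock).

06:00

1 September 2018 is a Saturday, so Saturdays fall on 1, 8, 15, 22, 29; the last is September 29.
1 March 2019 is a Friday, so the first Sunday is March 3 and the fourth is March 24.
At the standard offset (UTC−09:00), 15:00 UTC − 9h = 06:00 Doreph Republic standard time.
The standard-time date in Doreph Republic, 28 March 2019, is outside the daylight-saving period (29 September 2018 – 24 March 2019), so Doreph Republic is on standard time, UTC−09:00.
15:00 UTC − 9h = 06:00 local.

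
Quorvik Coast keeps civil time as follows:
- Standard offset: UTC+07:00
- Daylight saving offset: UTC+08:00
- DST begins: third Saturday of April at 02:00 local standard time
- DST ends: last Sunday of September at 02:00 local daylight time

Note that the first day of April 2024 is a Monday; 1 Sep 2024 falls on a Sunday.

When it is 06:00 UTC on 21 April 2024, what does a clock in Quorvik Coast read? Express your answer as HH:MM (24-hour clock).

14:00

1 April 2024 is a Monday, so the first Saturday is April 6 and the third is April 20.
1 September 2024 is a Sunday, so Sundays fall on 1, 8, 15, 22, 29; the last is September 29.
At the standard offset (UTC+07:00), 06:00 UTC + 7h = 13:00 Quorvik Coast standard time.
The standard-time date in Quorvik Coast, 21 April 2024, lies within the daylight-saving period (20 April – 29 September), so Quorvik Coast is on daylight time, UTC+08:00.
06:00 UTC + 8h = 14:00 local.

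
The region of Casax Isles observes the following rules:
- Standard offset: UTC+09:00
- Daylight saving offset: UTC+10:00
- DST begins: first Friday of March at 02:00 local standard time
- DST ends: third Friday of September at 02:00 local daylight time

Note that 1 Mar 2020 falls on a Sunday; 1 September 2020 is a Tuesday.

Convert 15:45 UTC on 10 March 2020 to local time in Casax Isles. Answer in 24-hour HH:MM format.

01:45

1 March 2020 is a Sunday, so the first Friday is March 6.
1 September 2020 is a Tuesday, so the first Friday is September 4 and the third is September 18.
At the standard offset (UTC+09:00), 15:45 UTC + 9h = 00:45 Casax Isles standard time (rolling into the next day, 11 March 2020).
The standard-time date in Casax Isles, 11 March 2020, falls between 6 March and 18 September, so daylight saving is in effect and Casax Isles is at UTC+10:00.
15:45 UTC + 10h = 01:45 local (rolling into the next day, 11 March 2020).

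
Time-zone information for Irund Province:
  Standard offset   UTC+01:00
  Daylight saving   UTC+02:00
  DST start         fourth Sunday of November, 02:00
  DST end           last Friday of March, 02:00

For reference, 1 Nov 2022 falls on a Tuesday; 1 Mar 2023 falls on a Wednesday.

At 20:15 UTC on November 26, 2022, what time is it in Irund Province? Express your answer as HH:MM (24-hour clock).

21:15

1 November 2022 is a Tuesday, so the first Sunday is November 6 and the fourth is November 27.
1 March 2023 is a Wednesday, so Fridays fall on 3, 10, 17, 24, 31; the last is March 31.
At the standard offset (UTC+01:00), 20:15 UTC + 1h = 21:15 Irund Province standard time.
The standard-time date in Irund Province, November 26, 2022, does not fall between 27 November 2022 and 31 March 2023, so daylight saving is not in effect and Irund Province is at UTC+01:00.
20:15 UTC + 1h = 21:15 local.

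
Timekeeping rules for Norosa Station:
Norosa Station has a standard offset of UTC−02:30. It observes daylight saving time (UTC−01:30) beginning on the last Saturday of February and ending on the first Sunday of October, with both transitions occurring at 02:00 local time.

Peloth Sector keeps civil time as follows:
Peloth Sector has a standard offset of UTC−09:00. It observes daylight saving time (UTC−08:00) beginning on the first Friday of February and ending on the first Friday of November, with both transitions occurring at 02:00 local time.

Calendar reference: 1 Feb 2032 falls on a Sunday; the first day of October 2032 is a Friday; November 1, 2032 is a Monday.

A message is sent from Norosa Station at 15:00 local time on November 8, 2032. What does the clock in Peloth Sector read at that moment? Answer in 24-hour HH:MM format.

08:30

1 February 2032 is a Sunday, so Saturdays fall on 7, 14, 21, 28; the last is February 28.
1 October 2032 is a Friday, so the first Sunday is October 3.
November 8, 2032 does not fall between 28 February and 3 October, so daylight saving is not in effect and Norosa Station is at UTC−02:30.
15:00 Norosa Station + 2h30m = 17:30 UTC.
1 February 2032 is a Sunday, so the first Friday is February 6.
1 November 2032 is a Monday, so the first Friday is November 5.
At the standard offset (UTC−09:00), 17:30 UTC − 9h = 08:30 Peloth Sector standard time.
Daylight saving runs 6 February – 5 November; the standard-time date in Peloth Sector, November 8, 2032, is outside that window, so Peloth Sector is on standard time at UTC−09:00.
17:30 UTC − 9h = 08:30 Peloth Sector.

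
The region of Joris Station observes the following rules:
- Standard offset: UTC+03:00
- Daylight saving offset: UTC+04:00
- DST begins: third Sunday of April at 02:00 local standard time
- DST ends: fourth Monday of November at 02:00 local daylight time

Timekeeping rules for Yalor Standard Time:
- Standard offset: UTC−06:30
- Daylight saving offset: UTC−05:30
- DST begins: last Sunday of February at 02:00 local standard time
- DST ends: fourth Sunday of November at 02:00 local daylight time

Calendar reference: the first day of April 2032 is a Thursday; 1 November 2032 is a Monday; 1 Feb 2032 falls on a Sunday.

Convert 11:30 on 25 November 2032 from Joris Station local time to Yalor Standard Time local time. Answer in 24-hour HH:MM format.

1 April 2032 is a Thursday, so the first Sunday is April 4 and the third is April 18.
1 November 2032 is a Monday, so the first Monday is November 1 and the fourth is November 22.
25 November 2032 does not fall between 18 April and 22 November, so daylight saving is not in effect and Joris Station is at UTC+03:00.
11:30 Joris Station − 3h = 08:30 UTC.
1 February 2032 is a Sunday, so Sundays fall on 1, 8, 15, 22, 29; the last is February 29.
1 November 2032 is a Monday, so the first Sunday is November 7 and the fourth is November 28.
At the standard offset (UTC−06:30), 08:30 UTC − 6h30m = 02:00 Yalor Standard Time standard time.
The standard-time date in Yalor Standard Time, 25 November 2032, falls between 29 February and 28 November, so daylight saving is in effect and Yalor Standard Time is at UTC−05:30.
08:30 UTC − 5h30m = 03:00 Yalor Standard Time.

03:00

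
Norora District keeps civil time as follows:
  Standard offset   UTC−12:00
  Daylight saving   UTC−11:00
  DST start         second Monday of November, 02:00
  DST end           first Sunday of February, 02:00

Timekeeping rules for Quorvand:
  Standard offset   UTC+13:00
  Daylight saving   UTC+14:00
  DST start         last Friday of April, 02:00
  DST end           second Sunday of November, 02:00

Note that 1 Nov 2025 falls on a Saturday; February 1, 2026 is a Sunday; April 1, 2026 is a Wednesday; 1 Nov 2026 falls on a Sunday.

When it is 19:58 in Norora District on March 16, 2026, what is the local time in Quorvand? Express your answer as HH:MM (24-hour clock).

20:58

1 November 2025 is a Saturday, so the first Monday is November 3 and the second is November 10.
1 February 2026 is a Sunday, so the first Sunday is February 1.
March 16, 2026 does not fall between 10 November 2025 and 1 February 2026, so daylight saving is not in effect and Norora District is at UTC−12:00.
19:58 Norora District + 12h = 07:58 UTC (rolling into the next day, 17 March 2026).
1 April 2026 is a Wednesday, so Fridays fall on 3, 10, 17, 24; the last is April 24.
1 November 2026 is a Sunday, so the first Sunday is November 1 and the second is November 8.
At the standard offset (UTC+13:00), 07:58 UTC + 13h = 20:58 Quorvand standard time.
The standard-time date in Quorvand, March 17, 2026, does not fall between 24 April and 8 November, so daylight saving is not in effect and Quorvand is at UTC+13:00.
07:58 UTC + 13h = 20:58 Quorvand.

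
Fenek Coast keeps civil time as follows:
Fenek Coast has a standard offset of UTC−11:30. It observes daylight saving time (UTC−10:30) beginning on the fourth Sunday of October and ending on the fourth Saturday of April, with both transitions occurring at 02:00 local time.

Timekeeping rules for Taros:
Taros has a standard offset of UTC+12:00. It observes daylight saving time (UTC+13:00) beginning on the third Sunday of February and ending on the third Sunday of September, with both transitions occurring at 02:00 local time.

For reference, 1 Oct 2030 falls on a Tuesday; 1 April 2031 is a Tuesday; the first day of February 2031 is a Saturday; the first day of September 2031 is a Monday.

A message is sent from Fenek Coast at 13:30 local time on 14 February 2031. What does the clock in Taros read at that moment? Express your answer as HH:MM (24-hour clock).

1 October 2030 is a Tuesday, so the first Sunday is October 6 and the fourth is October 27.
1 April 2031 is a Tuesday, so the first Saturday is April 5 and the fourth is April 26.
14 February 2031 falls between 27 October 2030 and 26 April 2031, so daylight saving is in effect and Fenek Coast is at UTC−10:30.
13:30 Fenek Coast + 10h30m = 00:00 UTC (rolling into the next day, 15 February 2031).
1 February 2031 is a Saturday, so the first Sunday is February 2 and the third is February 16.
1 September 2031 is a Monday, so the first Sunday is September 7 and the third is September 21.
At the standard offset (UTC+12:00), 00:00 UTC + 12h = 12:00 Taros standard time.
The standard-time date in Taros, 15 February 2031, is outside the daylight-saving period (16 February – 21 September), so Taros is on standard time, UTC+12:00.
00:00 UTC + 12h = 12:00 Taros.

12:00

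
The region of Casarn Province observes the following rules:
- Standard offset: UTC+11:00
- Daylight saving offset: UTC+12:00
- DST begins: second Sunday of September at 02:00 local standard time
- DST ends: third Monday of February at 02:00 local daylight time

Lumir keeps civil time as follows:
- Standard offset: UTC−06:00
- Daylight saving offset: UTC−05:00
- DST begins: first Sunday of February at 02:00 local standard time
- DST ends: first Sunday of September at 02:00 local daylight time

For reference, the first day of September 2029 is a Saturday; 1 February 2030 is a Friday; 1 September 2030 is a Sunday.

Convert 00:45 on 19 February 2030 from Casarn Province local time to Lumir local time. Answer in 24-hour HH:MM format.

1 September 2029 is a Saturday, so the first Sunday is September 2 and the second is September 9.
1 February 2030 is a Friday, so the first Monday is February 4 and the third is February 18.
19 February 2030 is outside the daylight-saving period (9 September 2029 – 18 February 2030), so Casarn Province is on standard time, UTC+11:00.
00:45 Casarn Province − 11h = 13:45 UTC (rolling into the previous day, 18 February 2030).
1 February 2030 is a Friday, so the first Sunday is February 3.
1 September 2030 is a Sunday, so the first Sunday is September 1.
At the standard offset (UTC−06:00), 13:45 UTC − 6h = 07:45 Lumir standard time.
Daylight saving runs 3 February – 1 September; the standard-time date in Lumir, 18 February 2030, is inside that window, so Lumir is at UTC−05:00.
13:45 UTC − 5h = 08:45 Lumir.

08:45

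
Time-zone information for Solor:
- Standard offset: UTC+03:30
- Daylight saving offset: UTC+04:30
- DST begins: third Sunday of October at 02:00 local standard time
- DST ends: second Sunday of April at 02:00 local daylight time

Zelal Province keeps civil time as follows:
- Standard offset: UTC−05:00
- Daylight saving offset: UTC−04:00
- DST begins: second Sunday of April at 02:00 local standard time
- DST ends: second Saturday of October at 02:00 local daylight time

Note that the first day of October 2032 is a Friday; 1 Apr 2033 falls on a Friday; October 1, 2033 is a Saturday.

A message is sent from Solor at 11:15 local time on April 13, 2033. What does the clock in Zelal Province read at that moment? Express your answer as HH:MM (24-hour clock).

1 October 2032 is a Friday, so the first Sunday is October 3 and the third is October 17.
1 April 2033 is a Friday, so the first Sunday is April 3 and the second is April 10.
April 13, 2033 is outside the daylight-saving period (17 October 2032 – 10 April 2033), so Solor is on standard time, UTC+03:30.
11:15 Solor − 3h30m = 07:45 UTC.
1 April 2033 is a Friday, so the first Sunday is April 3 and the second is April 10.
1 October 2033 is a Saturday, so the first Saturday is October 1 and the second is October 8.
At the standard offset (UTC−05:00), 07:45 UTC − 5h = 02:45 Zelal Province standard time.
The standard-time date in Zelal Province, April 13, 2033, falls between 10 April and 8 October, so daylight saving is in effect and Zelal Province is at UTC−04:00.
07:45 UTC − 4h = 03:45 Zelal Province.

03:45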